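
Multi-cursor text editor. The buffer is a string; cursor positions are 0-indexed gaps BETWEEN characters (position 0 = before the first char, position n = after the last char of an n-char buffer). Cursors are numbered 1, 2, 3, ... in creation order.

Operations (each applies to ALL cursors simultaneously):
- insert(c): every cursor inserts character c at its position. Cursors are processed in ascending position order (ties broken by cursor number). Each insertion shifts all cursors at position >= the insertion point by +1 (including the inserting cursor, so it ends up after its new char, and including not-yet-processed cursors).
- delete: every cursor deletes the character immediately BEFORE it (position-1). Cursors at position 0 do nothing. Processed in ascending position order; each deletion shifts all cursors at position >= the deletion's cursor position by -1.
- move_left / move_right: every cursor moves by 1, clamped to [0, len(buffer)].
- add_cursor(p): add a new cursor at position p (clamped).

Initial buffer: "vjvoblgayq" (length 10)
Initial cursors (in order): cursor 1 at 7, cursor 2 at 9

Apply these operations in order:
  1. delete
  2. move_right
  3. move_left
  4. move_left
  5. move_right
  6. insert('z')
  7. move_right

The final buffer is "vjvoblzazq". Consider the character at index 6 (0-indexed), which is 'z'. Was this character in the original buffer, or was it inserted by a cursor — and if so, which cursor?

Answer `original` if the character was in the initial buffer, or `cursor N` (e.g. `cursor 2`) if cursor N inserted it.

Answer: cursor 1

Derivation:
After op 1 (delete): buffer="vjvoblaq" (len 8), cursors c1@6 c2@7, authorship ........
After op 2 (move_right): buffer="vjvoblaq" (len 8), cursors c1@7 c2@8, authorship ........
After op 3 (move_left): buffer="vjvoblaq" (len 8), cursors c1@6 c2@7, authorship ........
After op 4 (move_left): buffer="vjvoblaq" (len 8), cursors c1@5 c2@6, authorship ........
After op 5 (move_right): buffer="vjvoblaq" (len 8), cursors c1@6 c2@7, authorship ........
After op 6 (insert('z')): buffer="vjvoblzazq" (len 10), cursors c1@7 c2@9, authorship ......1.2.
After op 7 (move_right): buffer="vjvoblzazq" (len 10), cursors c1@8 c2@10, authorship ......1.2.
Authorship (.=original, N=cursor N): . . . . . . 1 . 2 .
Index 6: author = 1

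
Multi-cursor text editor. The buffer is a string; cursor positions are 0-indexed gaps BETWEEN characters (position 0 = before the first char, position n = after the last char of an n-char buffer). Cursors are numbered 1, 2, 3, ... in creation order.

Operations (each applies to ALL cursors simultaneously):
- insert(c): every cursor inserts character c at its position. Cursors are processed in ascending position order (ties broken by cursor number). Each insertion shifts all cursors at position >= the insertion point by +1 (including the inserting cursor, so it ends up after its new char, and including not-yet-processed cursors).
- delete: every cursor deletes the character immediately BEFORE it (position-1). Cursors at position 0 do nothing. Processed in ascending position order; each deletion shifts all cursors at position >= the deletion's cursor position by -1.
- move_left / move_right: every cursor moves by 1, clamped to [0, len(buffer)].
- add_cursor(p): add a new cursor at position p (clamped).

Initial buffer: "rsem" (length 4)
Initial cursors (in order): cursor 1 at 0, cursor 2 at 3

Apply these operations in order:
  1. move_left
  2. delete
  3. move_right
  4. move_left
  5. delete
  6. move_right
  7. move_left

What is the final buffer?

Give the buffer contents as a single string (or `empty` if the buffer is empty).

After op 1 (move_left): buffer="rsem" (len 4), cursors c1@0 c2@2, authorship ....
After op 2 (delete): buffer="rem" (len 3), cursors c1@0 c2@1, authorship ...
After op 3 (move_right): buffer="rem" (len 3), cursors c1@1 c2@2, authorship ...
After op 4 (move_left): buffer="rem" (len 3), cursors c1@0 c2@1, authorship ...
After op 5 (delete): buffer="em" (len 2), cursors c1@0 c2@0, authorship ..
After op 6 (move_right): buffer="em" (len 2), cursors c1@1 c2@1, authorship ..
After op 7 (move_left): buffer="em" (len 2), cursors c1@0 c2@0, authorship ..

Answer: em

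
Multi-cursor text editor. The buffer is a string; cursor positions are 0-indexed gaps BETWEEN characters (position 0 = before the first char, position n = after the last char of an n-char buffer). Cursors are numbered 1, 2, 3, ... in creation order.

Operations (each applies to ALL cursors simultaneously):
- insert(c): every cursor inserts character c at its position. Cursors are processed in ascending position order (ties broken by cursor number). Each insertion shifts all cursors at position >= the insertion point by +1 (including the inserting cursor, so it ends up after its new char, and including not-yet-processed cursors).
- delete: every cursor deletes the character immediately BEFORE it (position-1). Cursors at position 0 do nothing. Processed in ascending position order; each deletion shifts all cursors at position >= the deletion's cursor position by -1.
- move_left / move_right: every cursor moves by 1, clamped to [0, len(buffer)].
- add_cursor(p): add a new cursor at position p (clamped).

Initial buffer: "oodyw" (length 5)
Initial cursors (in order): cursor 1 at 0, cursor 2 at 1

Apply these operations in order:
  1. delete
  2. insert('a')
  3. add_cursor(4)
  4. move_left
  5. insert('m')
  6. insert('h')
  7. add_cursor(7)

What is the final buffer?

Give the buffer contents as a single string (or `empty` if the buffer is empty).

Answer: ammhhaomhdyw

Derivation:
After op 1 (delete): buffer="odyw" (len 4), cursors c1@0 c2@0, authorship ....
After op 2 (insert('a')): buffer="aaodyw" (len 6), cursors c1@2 c2@2, authorship 12....
After op 3 (add_cursor(4)): buffer="aaodyw" (len 6), cursors c1@2 c2@2 c3@4, authorship 12....
After op 4 (move_left): buffer="aaodyw" (len 6), cursors c1@1 c2@1 c3@3, authorship 12....
After op 5 (insert('m')): buffer="ammaomdyw" (len 9), cursors c1@3 c2@3 c3@6, authorship 1122.3...
After op 6 (insert('h')): buffer="ammhhaomhdyw" (len 12), cursors c1@5 c2@5 c3@9, authorship 112122.33...
After op 7 (add_cursor(7)): buffer="ammhhaomhdyw" (len 12), cursors c1@5 c2@5 c4@7 c3@9, authorship 112122.33...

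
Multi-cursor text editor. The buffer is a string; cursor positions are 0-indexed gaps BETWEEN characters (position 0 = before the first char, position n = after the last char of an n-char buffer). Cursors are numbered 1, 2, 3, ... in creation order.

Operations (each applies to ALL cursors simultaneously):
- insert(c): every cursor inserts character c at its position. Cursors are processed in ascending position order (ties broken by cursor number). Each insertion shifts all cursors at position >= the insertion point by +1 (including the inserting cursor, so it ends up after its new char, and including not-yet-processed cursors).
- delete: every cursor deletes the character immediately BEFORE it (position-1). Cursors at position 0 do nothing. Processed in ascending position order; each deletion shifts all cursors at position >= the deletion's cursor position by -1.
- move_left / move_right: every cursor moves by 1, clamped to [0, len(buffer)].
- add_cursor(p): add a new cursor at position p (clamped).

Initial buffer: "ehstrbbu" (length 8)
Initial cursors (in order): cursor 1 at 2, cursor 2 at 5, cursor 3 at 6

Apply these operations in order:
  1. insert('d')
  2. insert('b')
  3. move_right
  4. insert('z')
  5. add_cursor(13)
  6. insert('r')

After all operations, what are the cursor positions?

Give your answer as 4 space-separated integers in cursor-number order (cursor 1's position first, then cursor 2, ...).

Answer: 7 14 20 16

Derivation:
After op 1 (insert('d')): buffer="ehdstrdbdbu" (len 11), cursors c1@3 c2@7 c3@9, authorship ..1...2.3..
After op 2 (insert('b')): buffer="ehdbstrdbbdbbu" (len 14), cursors c1@4 c2@9 c3@12, authorship ..11...22.33..
After op 3 (move_right): buffer="ehdbstrdbbdbbu" (len 14), cursors c1@5 c2@10 c3@13, authorship ..11...22.33..
After op 4 (insert('z')): buffer="ehdbsztrdbbzdbbzu" (len 17), cursors c1@6 c2@12 c3@16, authorship ..11.1..22.233.3.
After op 5 (add_cursor(13)): buffer="ehdbsztrdbbzdbbzu" (len 17), cursors c1@6 c2@12 c4@13 c3@16, authorship ..11.1..22.233.3.
After op 6 (insert('r')): buffer="ehdbszrtrdbbzrdrbbzru" (len 21), cursors c1@7 c2@14 c4@16 c3@20, authorship ..11.11..22.22343.33.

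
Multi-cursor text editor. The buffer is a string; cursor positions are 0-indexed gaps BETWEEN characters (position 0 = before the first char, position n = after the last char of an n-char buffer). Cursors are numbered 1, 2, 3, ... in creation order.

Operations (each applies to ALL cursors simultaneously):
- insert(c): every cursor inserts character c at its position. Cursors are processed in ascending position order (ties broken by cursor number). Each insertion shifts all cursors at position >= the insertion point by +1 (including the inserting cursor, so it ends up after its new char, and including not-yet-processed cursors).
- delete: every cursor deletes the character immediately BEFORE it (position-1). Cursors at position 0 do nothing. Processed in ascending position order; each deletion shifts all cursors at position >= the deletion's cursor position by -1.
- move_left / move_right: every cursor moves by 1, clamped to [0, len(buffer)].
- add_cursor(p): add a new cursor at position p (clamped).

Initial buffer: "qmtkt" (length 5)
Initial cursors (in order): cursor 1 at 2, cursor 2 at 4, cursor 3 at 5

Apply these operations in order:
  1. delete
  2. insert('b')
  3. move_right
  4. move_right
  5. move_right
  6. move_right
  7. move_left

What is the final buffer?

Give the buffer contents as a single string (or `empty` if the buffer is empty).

After op 1 (delete): buffer="qt" (len 2), cursors c1@1 c2@2 c3@2, authorship ..
After op 2 (insert('b')): buffer="qbtbb" (len 5), cursors c1@2 c2@5 c3@5, authorship .1.23
After op 3 (move_right): buffer="qbtbb" (len 5), cursors c1@3 c2@5 c3@5, authorship .1.23
After op 4 (move_right): buffer="qbtbb" (len 5), cursors c1@4 c2@5 c3@5, authorship .1.23
After op 5 (move_right): buffer="qbtbb" (len 5), cursors c1@5 c2@5 c3@5, authorship .1.23
After op 6 (move_right): buffer="qbtbb" (len 5), cursors c1@5 c2@5 c3@5, authorship .1.23
After op 7 (move_left): buffer="qbtbb" (len 5), cursors c1@4 c2@4 c3@4, authorship .1.23

Answer: qbtbb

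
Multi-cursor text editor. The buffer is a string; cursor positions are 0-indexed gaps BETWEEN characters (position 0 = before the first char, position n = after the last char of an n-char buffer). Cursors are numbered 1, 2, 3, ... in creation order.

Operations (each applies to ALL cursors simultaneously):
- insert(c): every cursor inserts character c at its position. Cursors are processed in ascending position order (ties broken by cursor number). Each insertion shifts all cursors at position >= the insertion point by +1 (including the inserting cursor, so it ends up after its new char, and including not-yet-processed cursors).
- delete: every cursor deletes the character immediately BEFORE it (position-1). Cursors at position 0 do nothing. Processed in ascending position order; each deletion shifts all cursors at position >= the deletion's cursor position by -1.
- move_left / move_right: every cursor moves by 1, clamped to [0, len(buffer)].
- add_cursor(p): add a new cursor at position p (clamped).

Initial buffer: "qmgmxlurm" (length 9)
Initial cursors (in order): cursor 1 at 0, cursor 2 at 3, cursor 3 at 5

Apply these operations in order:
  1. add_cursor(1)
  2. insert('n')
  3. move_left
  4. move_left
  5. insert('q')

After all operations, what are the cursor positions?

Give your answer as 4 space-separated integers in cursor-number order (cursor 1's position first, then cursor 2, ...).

Answer: 1 7 11 3

Derivation:
After op 1 (add_cursor(1)): buffer="qmgmxlurm" (len 9), cursors c1@0 c4@1 c2@3 c3@5, authorship .........
After op 2 (insert('n')): buffer="nqnmgnmxnlurm" (len 13), cursors c1@1 c4@3 c2@6 c3@9, authorship 1.4..2..3....
After op 3 (move_left): buffer="nqnmgnmxnlurm" (len 13), cursors c1@0 c4@2 c2@5 c3@8, authorship 1.4..2..3....
After op 4 (move_left): buffer="nqnmgnmxnlurm" (len 13), cursors c1@0 c4@1 c2@4 c3@7, authorship 1.4..2..3....
After op 5 (insert('q')): buffer="qnqqnmqgnmqxnlurm" (len 17), cursors c1@1 c4@3 c2@7 c3@11, authorship 114.4.2.2.3.3....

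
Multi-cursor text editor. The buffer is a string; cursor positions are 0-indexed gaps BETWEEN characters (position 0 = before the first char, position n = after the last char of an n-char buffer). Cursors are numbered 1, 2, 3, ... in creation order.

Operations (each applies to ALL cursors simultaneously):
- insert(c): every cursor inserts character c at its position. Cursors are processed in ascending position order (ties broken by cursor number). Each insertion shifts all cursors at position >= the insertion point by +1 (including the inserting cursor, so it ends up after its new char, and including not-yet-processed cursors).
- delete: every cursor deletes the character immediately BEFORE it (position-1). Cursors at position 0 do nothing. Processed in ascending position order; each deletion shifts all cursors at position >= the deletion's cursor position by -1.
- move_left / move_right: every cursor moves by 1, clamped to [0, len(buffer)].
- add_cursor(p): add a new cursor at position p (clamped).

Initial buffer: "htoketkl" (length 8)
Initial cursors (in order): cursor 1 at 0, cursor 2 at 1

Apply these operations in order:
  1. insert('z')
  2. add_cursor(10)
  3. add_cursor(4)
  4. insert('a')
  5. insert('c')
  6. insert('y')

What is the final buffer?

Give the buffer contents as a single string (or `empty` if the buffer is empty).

After op 1 (insert('z')): buffer="zhztoketkl" (len 10), cursors c1@1 c2@3, authorship 1.2.......
After op 2 (add_cursor(10)): buffer="zhztoketkl" (len 10), cursors c1@1 c2@3 c3@10, authorship 1.2.......
After op 3 (add_cursor(4)): buffer="zhztoketkl" (len 10), cursors c1@1 c2@3 c4@4 c3@10, authorship 1.2.......
After op 4 (insert('a')): buffer="zahzataoketkla" (len 14), cursors c1@2 c2@5 c4@7 c3@14, authorship 11.22.4......3
After op 5 (insert('c')): buffer="zachzactacoketklac" (len 18), cursors c1@3 c2@7 c4@10 c3@18, authorship 111.222.44......33
After op 6 (insert('y')): buffer="zacyhzacytacyoketklacy" (len 22), cursors c1@4 c2@9 c4@13 c3@22, authorship 1111.2222.444......333

Answer: zacyhzacytacyoketklacy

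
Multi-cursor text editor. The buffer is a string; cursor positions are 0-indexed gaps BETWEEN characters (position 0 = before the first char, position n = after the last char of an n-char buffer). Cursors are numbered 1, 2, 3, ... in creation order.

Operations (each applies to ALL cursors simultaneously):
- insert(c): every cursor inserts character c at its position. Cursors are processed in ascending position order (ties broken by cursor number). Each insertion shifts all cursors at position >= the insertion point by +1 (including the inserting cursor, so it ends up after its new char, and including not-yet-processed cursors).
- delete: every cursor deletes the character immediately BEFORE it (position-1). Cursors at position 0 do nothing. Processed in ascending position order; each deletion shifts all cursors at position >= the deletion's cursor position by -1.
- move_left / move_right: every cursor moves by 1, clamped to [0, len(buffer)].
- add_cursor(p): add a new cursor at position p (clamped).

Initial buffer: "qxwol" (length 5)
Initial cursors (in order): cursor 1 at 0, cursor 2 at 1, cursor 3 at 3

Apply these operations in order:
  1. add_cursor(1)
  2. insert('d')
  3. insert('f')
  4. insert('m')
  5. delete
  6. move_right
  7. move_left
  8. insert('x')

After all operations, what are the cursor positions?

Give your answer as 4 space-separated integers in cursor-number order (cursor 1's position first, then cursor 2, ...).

After op 1 (add_cursor(1)): buffer="qxwol" (len 5), cursors c1@0 c2@1 c4@1 c3@3, authorship .....
After op 2 (insert('d')): buffer="dqddxwdol" (len 9), cursors c1@1 c2@4 c4@4 c3@7, authorship 1.24..3..
After op 3 (insert('f')): buffer="dfqddffxwdfol" (len 13), cursors c1@2 c2@7 c4@7 c3@11, authorship 11.2424..33..
After op 4 (insert('m')): buffer="dfmqddffmmxwdfmol" (len 17), cursors c1@3 c2@10 c4@10 c3@15, authorship 111.242424..333..
After op 5 (delete): buffer="dfqddffxwdfol" (len 13), cursors c1@2 c2@7 c4@7 c3@11, authorship 11.2424..33..
After op 6 (move_right): buffer="dfqddffxwdfol" (len 13), cursors c1@3 c2@8 c4@8 c3@12, authorship 11.2424..33..
After op 7 (move_left): buffer="dfqddffxwdfol" (len 13), cursors c1@2 c2@7 c4@7 c3@11, authorship 11.2424..33..
After op 8 (insert('x')): buffer="dfxqddffxxxwdfxol" (len 17), cursors c1@3 c2@10 c4@10 c3@15, authorship 111.242424..333..

Answer: 3 10 15 10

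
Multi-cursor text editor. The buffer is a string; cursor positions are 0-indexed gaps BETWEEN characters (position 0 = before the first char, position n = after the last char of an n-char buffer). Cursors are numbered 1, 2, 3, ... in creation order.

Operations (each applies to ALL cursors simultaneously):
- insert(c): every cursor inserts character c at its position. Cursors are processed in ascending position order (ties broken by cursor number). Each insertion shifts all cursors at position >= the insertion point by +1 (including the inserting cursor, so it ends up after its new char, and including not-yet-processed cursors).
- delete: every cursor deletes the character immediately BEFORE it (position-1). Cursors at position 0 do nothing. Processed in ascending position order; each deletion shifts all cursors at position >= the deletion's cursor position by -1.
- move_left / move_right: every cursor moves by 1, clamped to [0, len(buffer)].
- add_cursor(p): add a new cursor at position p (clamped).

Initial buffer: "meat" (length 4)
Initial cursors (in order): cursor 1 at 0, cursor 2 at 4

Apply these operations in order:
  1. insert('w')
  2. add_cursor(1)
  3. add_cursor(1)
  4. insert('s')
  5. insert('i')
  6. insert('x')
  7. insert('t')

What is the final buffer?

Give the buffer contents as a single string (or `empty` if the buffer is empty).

After op 1 (insert('w')): buffer="wmeatw" (len 6), cursors c1@1 c2@6, authorship 1....2
After op 2 (add_cursor(1)): buffer="wmeatw" (len 6), cursors c1@1 c3@1 c2@6, authorship 1....2
After op 3 (add_cursor(1)): buffer="wmeatw" (len 6), cursors c1@1 c3@1 c4@1 c2@6, authorship 1....2
After op 4 (insert('s')): buffer="wsssmeatws" (len 10), cursors c1@4 c3@4 c4@4 c2@10, authorship 1134....22
After op 5 (insert('i')): buffer="wsssiiimeatwsi" (len 14), cursors c1@7 c3@7 c4@7 c2@14, authorship 1134134....222
After op 6 (insert('x')): buffer="wsssiiixxxmeatwsix" (len 18), cursors c1@10 c3@10 c4@10 c2@18, authorship 1134134134....2222
After op 7 (insert('t')): buffer="wsssiiixxxtttmeatwsixt" (len 22), cursors c1@13 c3@13 c4@13 c2@22, authorship 1134134134134....22222

Answer: wsssiiixxxtttmeatwsixt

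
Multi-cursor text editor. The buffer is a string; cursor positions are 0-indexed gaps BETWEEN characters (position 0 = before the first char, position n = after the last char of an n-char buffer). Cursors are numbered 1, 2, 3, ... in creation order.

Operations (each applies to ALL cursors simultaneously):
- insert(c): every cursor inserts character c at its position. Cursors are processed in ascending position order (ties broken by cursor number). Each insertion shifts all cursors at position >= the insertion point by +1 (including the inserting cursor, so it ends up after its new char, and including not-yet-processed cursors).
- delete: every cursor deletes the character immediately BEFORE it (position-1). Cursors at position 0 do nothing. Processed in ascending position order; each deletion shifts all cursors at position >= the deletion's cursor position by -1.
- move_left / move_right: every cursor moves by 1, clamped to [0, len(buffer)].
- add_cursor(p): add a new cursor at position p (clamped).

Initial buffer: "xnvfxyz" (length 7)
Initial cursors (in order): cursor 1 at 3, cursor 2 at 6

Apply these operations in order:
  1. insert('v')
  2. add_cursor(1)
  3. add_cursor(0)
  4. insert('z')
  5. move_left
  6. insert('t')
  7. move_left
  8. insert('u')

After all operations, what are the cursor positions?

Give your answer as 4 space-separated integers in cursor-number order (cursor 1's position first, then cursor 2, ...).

After op 1 (insert('v')): buffer="xnvvfxyvz" (len 9), cursors c1@4 c2@8, authorship ...1...2.
After op 2 (add_cursor(1)): buffer="xnvvfxyvz" (len 9), cursors c3@1 c1@4 c2@8, authorship ...1...2.
After op 3 (add_cursor(0)): buffer="xnvvfxyvz" (len 9), cursors c4@0 c3@1 c1@4 c2@8, authorship ...1...2.
After op 4 (insert('z')): buffer="zxznvvzfxyvzz" (len 13), cursors c4@1 c3@3 c1@7 c2@12, authorship 4.3..11...22.
After op 5 (move_left): buffer="zxznvvzfxyvzz" (len 13), cursors c4@0 c3@2 c1@6 c2@11, authorship 4.3..11...22.
After op 6 (insert('t')): buffer="tzxtznvvtzfxyvtzz" (len 17), cursors c4@1 c3@4 c1@9 c2@15, authorship 44.33..111...222.
After op 7 (move_left): buffer="tzxtznvvtzfxyvtzz" (len 17), cursors c4@0 c3@3 c1@8 c2@14, authorship 44.33..111...222.
After op 8 (insert('u')): buffer="utzxutznvvutzfxyvutzz" (len 21), cursors c4@1 c3@5 c1@11 c2@18, authorship 444.333..1111...2222.

Answer: 11 18 5 1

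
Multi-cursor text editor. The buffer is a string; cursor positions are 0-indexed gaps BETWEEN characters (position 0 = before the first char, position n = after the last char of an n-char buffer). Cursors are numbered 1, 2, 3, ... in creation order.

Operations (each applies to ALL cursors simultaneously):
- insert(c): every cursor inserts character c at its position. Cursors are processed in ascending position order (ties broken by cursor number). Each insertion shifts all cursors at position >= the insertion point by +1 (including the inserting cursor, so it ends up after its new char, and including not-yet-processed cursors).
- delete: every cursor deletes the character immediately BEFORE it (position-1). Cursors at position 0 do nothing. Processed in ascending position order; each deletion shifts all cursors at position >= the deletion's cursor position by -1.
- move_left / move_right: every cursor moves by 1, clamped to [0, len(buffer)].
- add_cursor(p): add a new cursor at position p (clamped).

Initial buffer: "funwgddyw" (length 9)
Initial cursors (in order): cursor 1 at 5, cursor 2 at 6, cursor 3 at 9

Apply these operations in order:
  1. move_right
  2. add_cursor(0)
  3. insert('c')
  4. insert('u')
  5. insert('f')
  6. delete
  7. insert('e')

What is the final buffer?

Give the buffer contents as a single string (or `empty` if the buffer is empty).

After op 1 (move_right): buffer="funwgddyw" (len 9), cursors c1@6 c2@7 c3@9, authorship .........
After op 2 (add_cursor(0)): buffer="funwgddyw" (len 9), cursors c4@0 c1@6 c2@7 c3@9, authorship .........
After op 3 (insert('c')): buffer="cfunwgdcdcywc" (len 13), cursors c4@1 c1@8 c2@10 c3@13, authorship 4......1.2..3
After op 4 (insert('u')): buffer="cufunwgdcudcuywcu" (len 17), cursors c4@2 c1@10 c2@13 c3@17, authorship 44......11.22..33
After op 5 (insert('f')): buffer="cuffunwgdcufdcufywcuf" (len 21), cursors c4@3 c1@12 c2@16 c3@21, authorship 444......111.222..333
After op 6 (delete): buffer="cufunwgdcudcuywcu" (len 17), cursors c4@2 c1@10 c2@13 c3@17, authorship 44......11.22..33
After op 7 (insert('e')): buffer="cuefunwgdcuedcueywcue" (len 21), cursors c4@3 c1@12 c2@16 c3@21, authorship 444......111.222..333

Answer: cuefunwgdcuedcueywcue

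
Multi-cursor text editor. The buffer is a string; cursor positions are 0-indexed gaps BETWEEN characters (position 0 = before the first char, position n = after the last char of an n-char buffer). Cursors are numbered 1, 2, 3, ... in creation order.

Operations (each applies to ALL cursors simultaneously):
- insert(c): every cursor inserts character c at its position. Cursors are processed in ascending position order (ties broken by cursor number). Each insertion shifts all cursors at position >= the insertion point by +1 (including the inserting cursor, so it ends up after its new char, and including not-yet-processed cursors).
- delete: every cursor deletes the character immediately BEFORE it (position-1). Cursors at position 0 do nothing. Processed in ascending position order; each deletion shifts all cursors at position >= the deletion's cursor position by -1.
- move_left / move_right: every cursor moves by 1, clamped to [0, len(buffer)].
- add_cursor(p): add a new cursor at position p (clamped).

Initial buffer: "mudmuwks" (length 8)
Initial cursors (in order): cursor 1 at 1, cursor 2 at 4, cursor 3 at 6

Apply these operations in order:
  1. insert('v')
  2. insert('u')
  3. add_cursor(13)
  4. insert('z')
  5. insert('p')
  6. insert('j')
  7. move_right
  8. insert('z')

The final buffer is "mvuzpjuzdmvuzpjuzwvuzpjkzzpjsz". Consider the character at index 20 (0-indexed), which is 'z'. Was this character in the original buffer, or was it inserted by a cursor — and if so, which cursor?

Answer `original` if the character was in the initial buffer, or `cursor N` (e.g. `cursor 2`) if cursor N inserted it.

After op 1 (insert('v')): buffer="mvudmvuwvks" (len 11), cursors c1@2 c2@6 c3@9, authorship .1...2..3..
After op 2 (insert('u')): buffer="mvuudmvuuwvuks" (len 14), cursors c1@3 c2@8 c3@12, authorship .11...22..33..
After op 3 (add_cursor(13)): buffer="mvuudmvuuwvuks" (len 14), cursors c1@3 c2@8 c3@12 c4@13, authorship .11...22..33..
After op 4 (insert('z')): buffer="mvuzudmvuzuwvuzkzs" (len 18), cursors c1@4 c2@10 c3@15 c4@17, authorship .111...222..333.4.
After op 5 (insert('p')): buffer="mvuzpudmvuzpuwvuzpkzps" (len 22), cursors c1@5 c2@12 c3@18 c4@21, authorship .1111...2222..3333.44.
After op 6 (insert('j')): buffer="mvuzpjudmvuzpjuwvuzpjkzpjs" (len 26), cursors c1@6 c2@14 c3@21 c4@25, authorship .11111...22222..33333.444.
After op 7 (move_right): buffer="mvuzpjudmvuzpjuwvuzpjkzpjs" (len 26), cursors c1@7 c2@15 c3@22 c4@26, authorship .11111...22222..33333.444.
After op 8 (insert('z')): buffer="mvuzpjuzdmvuzpjuzwvuzpjkzzpjsz" (len 30), cursors c1@8 c2@17 c3@25 c4@30, authorship .11111.1..22222.2.33333.3444.4
Authorship (.=original, N=cursor N): . 1 1 1 1 1 . 1 . . 2 2 2 2 2 . 2 . 3 3 3 3 3 . 3 4 4 4 . 4
Index 20: author = 3

Answer: cursor 3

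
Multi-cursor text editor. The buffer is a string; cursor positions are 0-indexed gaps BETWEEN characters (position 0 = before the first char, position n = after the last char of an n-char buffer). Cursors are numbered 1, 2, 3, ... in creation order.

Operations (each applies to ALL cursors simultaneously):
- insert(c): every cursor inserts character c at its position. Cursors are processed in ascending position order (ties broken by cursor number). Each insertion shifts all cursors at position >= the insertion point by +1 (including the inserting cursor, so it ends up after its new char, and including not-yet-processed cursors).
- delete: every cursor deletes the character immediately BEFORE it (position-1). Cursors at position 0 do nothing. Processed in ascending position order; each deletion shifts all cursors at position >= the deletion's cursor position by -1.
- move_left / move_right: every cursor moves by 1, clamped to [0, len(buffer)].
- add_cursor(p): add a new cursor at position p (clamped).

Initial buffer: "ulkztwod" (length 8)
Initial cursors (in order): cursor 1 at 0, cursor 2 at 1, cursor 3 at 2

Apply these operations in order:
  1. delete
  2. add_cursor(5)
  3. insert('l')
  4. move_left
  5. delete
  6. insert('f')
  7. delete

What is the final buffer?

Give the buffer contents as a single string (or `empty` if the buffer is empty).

After op 1 (delete): buffer="kztwod" (len 6), cursors c1@0 c2@0 c3@0, authorship ......
After op 2 (add_cursor(5)): buffer="kztwod" (len 6), cursors c1@0 c2@0 c3@0 c4@5, authorship ......
After op 3 (insert('l')): buffer="lllkztwold" (len 10), cursors c1@3 c2@3 c3@3 c4@9, authorship 123.....4.
After op 4 (move_left): buffer="lllkztwold" (len 10), cursors c1@2 c2@2 c3@2 c4@8, authorship 123.....4.
After op 5 (delete): buffer="lkztwld" (len 7), cursors c1@0 c2@0 c3@0 c4@5, authorship 3....4.
After op 6 (insert('f')): buffer="ffflkztwfld" (len 11), cursors c1@3 c2@3 c3@3 c4@9, authorship 1233....44.
After op 7 (delete): buffer="lkztwld" (len 7), cursors c1@0 c2@0 c3@0 c4@5, authorship 3....4.

Answer: lkztwld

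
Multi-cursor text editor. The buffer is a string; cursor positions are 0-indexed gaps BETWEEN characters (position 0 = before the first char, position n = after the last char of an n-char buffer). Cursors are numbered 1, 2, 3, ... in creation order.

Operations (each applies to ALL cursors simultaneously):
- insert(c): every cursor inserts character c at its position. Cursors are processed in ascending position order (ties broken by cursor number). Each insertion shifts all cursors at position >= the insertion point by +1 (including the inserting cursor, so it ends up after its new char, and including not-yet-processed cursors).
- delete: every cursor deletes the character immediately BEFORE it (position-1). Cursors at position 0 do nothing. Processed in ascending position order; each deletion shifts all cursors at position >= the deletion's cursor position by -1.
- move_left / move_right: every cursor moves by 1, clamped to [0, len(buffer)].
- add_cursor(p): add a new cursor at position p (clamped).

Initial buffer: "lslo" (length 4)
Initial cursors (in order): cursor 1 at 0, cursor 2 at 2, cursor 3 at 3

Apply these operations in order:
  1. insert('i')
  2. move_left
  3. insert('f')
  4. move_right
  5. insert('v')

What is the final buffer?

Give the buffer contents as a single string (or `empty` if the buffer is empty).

Answer: fivlsfivlfivo

Derivation:
After op 1 (insert('i')): buffer="ilsilio" (len 7), cursors c1@1 c2@4 c3@6, authorship 1..2.3.
After op 2 (move_left): buffer="ilsilio" (len 7), cursors c1@0 c2@3 c3@5, authorship 1..2.3.
After op 3 (insert('f')): buffer="filsfilfio" (len 10), cursors c1@1 c2@5 c3@8, authorship 11..22.33.
After op 4 (move_right): buffer="filsfilfio" (len 10), cursors c1@2 c2@6 c3@9, authorship 11..22.33.
After op 5 (insert('v')): buffer="fivlsfivlfivo" (len 13), cursors c1@3 c2@8 c3@12, authorship 111..222.333.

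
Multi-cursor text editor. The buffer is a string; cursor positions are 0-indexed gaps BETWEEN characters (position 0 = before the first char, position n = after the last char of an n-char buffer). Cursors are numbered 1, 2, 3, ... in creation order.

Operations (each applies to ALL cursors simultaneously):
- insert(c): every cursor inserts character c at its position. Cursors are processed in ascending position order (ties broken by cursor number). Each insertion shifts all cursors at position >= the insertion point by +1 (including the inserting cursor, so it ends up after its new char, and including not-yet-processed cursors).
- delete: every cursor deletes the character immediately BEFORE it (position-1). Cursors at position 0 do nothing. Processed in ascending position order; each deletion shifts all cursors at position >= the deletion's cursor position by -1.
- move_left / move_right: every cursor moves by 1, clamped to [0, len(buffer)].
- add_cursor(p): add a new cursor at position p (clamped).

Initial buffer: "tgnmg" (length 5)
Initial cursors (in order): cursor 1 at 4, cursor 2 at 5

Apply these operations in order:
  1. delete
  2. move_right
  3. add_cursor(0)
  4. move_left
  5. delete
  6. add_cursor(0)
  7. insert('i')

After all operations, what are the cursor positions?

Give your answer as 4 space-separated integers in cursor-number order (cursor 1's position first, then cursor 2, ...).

After op 1 (delete): buffer="tgn" (len 3), cursors c1@3 c2@3, authorship ...
After op 2 (move_right): buffer="tgn" (len 3), cursors c1@3 c2@3, authorship ...
After op 3 (add_cursor(0)): buffer="tgn" (len 3), cursors c3@0 c1@3 c2@3, authorship ...
After op 4 (move_left): buffer="tgn" (len 3), cursors c3@0 c1@2 c2@2, authorship ...
After op 5 (delete): buffer="n" (len 1), cursors c1@0 c2@0 c3@0, authorship .
After op 6 (add_cursor(0)): buffer="n" (len 1), cursors c1@0 c2@0 c3@0 c4@0, authorship .
After op 7 (insert('i')): buffer="iiiin" (len 5), cursors c1@4 c2@4 c3@4 c4@4, authorship 1234.

Answer: 4 4 4 4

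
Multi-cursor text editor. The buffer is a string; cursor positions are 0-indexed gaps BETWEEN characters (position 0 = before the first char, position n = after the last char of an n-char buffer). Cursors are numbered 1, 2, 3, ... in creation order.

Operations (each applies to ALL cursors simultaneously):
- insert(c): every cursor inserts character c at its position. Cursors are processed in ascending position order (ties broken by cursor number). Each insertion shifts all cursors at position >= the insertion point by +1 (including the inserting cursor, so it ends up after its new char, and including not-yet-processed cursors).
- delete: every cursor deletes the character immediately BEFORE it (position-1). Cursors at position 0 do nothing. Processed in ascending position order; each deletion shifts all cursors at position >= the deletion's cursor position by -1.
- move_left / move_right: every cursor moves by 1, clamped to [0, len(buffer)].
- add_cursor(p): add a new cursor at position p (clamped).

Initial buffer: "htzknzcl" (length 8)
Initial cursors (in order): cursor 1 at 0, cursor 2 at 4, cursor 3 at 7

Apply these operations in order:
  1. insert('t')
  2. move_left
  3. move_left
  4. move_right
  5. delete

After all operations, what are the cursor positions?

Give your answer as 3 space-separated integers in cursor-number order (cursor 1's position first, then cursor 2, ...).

Answer: 0 3 6

Derivation:
After op 1 (insert('t')): buffer="thtzktnzctl" (len 11), cursors c1@1 c2@6 c3@10, authorship 1....2...3.
After op 2 (move_left): buffer="thtzktnzctl" (len 11), cursors c1@0 c2@5 c3@9, authorship 1....2...3.
After op 3 (move_left): buffer="thtzktnzctl" (len 11), cursors c1@0 c2@4 c3@8, authorship 1....2...3.
After op 4 (move_right): buffer="thtzktnzctl" (len 11), cursors c1@1 c2@5 c3@9, authorship 1....2...3.
After op 5 (delete): buffer="htztnztl" (len 8), cursors c1@0 c2@3 c3@6, authorship ...2..3.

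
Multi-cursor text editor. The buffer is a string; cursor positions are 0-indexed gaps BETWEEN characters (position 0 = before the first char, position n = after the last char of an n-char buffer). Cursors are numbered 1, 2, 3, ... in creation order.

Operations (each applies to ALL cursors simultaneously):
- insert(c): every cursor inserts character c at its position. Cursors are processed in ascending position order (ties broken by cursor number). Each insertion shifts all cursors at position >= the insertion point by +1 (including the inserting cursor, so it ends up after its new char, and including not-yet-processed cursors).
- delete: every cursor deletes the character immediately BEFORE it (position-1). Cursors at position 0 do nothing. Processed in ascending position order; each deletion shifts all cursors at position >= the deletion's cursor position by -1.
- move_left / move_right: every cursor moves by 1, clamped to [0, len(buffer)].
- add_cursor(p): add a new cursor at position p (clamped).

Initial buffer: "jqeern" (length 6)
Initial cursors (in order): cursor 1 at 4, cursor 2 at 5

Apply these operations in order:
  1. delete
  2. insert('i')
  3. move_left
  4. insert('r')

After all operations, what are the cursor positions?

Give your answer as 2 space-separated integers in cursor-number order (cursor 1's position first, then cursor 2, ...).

Answer: 6 6

Derivation:
After op 1 (delete): buffer="jqen" (len 4), cursors c1@3 c2@3, authorship ....
After op 2 (insert('i')): buffer="jqeiin" (len 6), cursors c1@5 c2@5, authorship ...12.
After op 3 (move_left): buffer="jqeiin" (len 6), cursors c1@4 c2@4, authorship ...12.
After op 4 (insert('r')): buffer="jqeirrin" (len 8), cursors c1@6 c2@6, authorship ...1122.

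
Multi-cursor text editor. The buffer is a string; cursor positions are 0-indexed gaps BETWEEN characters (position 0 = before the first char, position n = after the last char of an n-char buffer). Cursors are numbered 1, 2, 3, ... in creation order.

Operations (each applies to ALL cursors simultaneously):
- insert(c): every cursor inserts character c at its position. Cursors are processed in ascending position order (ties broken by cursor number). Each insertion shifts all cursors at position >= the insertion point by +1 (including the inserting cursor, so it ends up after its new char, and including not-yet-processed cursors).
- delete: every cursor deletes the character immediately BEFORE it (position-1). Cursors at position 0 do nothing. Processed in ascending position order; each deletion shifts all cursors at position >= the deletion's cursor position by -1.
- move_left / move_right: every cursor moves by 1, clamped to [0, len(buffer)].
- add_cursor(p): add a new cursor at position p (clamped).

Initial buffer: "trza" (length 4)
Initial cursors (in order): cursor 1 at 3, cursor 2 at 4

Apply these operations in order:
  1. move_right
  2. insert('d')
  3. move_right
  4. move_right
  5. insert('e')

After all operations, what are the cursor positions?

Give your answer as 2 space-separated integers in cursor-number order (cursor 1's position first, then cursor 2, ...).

Answer: 8 8

Derivation:
After op 1 (move_right): buffer="trza" (len 4), cursors c1@4 c2@4, authorship ....
After op 2 (insert('d')): buffer="trzadd" (len 6), cursors c1@6 c2@6, authorship ....12
After op 3 (move_right): buffer="trzadd" (len 6), cursors c1@6 c2@6, authorship ....12
After op 4 (move_right): buffer="trzadd" (len 6), cursors c1@6 c2@6, authorship ....12
After op 5 (insert('e')): buffer="trzaddee" (len 8), cursors c1@8 c2@8, authorship ....1212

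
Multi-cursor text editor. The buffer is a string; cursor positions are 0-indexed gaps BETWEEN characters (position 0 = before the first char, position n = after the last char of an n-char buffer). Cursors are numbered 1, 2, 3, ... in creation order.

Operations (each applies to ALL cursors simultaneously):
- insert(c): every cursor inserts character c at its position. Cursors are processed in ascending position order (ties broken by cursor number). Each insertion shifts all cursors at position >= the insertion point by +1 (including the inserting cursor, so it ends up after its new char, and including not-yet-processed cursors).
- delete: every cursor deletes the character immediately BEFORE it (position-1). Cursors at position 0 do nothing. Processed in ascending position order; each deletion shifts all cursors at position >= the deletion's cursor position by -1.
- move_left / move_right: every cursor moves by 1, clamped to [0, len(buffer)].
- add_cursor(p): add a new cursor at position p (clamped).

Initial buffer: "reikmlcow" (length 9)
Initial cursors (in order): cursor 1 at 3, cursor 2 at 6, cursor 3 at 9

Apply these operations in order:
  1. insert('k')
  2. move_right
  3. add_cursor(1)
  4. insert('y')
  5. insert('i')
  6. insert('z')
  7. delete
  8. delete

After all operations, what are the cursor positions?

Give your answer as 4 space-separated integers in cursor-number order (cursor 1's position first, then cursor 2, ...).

After op 1 (insert('k')): buffer="reikkmlkcowk" (len 12), cursors c1@4 c2@8 c3@12, authorship ...1...2...3
After op 2 (move_right): buffer="reikkmlkcowk" (len 12), cursors c1@5 c2@9 c3@12, authorship ...1...2...3
After op 3 (add_cursor(1)): buffer="reikkmlkcowk" (len 12), cursors c4@1 c1@5 c2@9 c3@12, authorship ...1...2...3
After op 4 (insert('y')): buffer="ryeikkymlkcyowky" (len 16), cursors c4@2 c1@7 c2@12 c3@16, authorship .4..1.1..2.2..33
After op 5 (insert('i')): buffer="ryieikkyimlkcyiowkyi" (len 20), cursors c4@3 c1@9 c2@15 c3@20, authorship .44..1.11..2.22..333
After op 6 (insert('z')): buffer="ryizeikkyizmlkcyizowkyiz" (len 24), cursors c4@4 c1@11 c2@18 c3@24, authorship .444..1.111..2.222..3333
After op 7 (delete): buffer="ryieikkyimlkcyiowkyi" (len 20), cursors c4@3 c1@9 c2@15 c3@20, authorship .44..1.11..2.22..333
After op 8 (delete): buffer="ryeikkymlkcyowky" (len 16), cursors c4@2 c1@7 c2@12 c3@16, authorship .4..1.1..2.2..33

Answer: 7 12 16 2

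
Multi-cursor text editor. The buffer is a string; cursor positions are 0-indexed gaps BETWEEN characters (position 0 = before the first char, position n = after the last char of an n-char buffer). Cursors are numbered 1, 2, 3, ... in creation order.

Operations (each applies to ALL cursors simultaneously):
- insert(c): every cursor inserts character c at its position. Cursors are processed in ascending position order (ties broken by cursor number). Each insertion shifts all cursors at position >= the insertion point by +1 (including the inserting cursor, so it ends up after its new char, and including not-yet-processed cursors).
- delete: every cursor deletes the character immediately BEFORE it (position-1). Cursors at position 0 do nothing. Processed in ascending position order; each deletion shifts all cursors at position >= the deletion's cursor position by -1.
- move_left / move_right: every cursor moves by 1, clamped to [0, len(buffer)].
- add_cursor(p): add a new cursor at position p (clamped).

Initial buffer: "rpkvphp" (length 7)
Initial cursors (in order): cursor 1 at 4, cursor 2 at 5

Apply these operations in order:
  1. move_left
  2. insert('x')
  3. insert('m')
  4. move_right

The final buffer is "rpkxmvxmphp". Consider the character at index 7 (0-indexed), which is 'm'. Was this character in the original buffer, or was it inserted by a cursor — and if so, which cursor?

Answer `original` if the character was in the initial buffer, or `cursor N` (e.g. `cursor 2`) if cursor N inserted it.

Answer: cursor 2

Derivation:
After op 1 (move_left): buffer="rpkvphp" (len 7), cursors c1@3 c2@4, authorship .......
After op 2 (insert('x')): buffer="rpkxvxphp" (len 9), cursors c1@4 c2@6, authorship ...1.2...
After op 3 (insert('m')): buffer="rpkxmvxmphp" (len 11), cursors c1@5 c2@8, authorship ...11.22...
After op 4 (move_right): buffer="rpkxmvxmphp" (len 11), cursors c1@6 c2@9, authorship ...11.22...
Authorship (.=original, N=cursor N): . . . 1 1 . 2 2 . . .
Index 7: author = 2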